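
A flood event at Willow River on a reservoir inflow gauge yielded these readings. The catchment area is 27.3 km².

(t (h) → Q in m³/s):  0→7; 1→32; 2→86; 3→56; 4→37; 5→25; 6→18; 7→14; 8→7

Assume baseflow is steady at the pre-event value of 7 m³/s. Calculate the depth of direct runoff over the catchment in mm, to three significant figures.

d ≈ 28.9 mm

Direct runoff: 0.0, 25.0, 79.0, 49.0, 30.0, 18.0, 11.0, 7.0, 0.0 m³/s; ΣQ_DR = 219.0 m³/s.
V = ΣQ_DR · Δt = 219.0 × 3600 s = 7.884 × 10^5 m³.
Over A = 27.3 km², depth = V / A = 28.9 mm.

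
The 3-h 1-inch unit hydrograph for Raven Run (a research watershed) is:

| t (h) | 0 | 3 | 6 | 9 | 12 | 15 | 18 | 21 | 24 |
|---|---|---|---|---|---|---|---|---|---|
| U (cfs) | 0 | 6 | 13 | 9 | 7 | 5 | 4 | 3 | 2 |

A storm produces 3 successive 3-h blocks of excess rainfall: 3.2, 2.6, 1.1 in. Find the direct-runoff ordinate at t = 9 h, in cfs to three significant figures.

Q ≈ 69.2 cfs

By discrete convolution, Q_j = Σ (P_i / 1 in) · U_{j−i}.
At t = 9 h (j=3): Q = (3.2/1)·9 + (2.6/1)·13 + (1.1/1)·6 = 69.2 cfs.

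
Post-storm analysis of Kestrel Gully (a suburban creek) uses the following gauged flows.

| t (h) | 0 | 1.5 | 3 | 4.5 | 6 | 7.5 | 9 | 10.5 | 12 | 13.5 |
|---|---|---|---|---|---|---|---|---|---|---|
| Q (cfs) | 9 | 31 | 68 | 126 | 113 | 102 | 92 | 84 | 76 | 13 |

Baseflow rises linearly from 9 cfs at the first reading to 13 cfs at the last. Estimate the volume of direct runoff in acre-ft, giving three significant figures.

Direct-runoff ordinates (Q − Q_b): 0.00, 21.56, 58.11, 115.67, 102.22, 90.78, 80.33, 71.89, 63.44, 0.00 cfs.
ΣQ_DR = 604.0 cfs.
With Δt = 1.5 h = 5400 s, V = ΣQ_DR · Δt = 604.0 × 5400 = 3.26 × 10^6 ft³ = 74.9 acre-ft.

V ≈ 74.9 acre-ft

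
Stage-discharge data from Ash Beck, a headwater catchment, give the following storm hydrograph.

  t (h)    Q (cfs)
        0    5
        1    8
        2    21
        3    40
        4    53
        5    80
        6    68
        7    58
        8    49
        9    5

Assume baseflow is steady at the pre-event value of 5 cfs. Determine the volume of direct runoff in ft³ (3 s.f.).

Direct-runoff ordinates (Q − Q_b): 0.0, 3.0, 16.0, 35.0, 48.0, 75.0, 63.0, 53.0, 44.0, 0.0 cfs.
ΣQ_DR = 337.0 cfs.
With Δt = 1 h = 3600 s, V = ΣQ_DR · Δt = 337.0 × 3600 = 1.21 × 10^6 ft³.

V ≈ 1.21 × 10^6 ft³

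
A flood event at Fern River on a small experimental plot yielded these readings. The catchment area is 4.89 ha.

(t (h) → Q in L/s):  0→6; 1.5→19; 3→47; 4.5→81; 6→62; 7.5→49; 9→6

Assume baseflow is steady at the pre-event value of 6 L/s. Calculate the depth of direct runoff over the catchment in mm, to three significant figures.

d ≈ 25.2 mm

Direct runoff: 0.0, 13.0, 41.0, 75.0, 56.0, 43.0, 0.0 L/s; ΣQ_DR = 228.0 L/s.
V = ΣQ_DR · Δt = 228.0 × 5400 s = 1.231 × 10^6 L.
Over A = 4.89 ha, depth = V / A = 25.2 mm.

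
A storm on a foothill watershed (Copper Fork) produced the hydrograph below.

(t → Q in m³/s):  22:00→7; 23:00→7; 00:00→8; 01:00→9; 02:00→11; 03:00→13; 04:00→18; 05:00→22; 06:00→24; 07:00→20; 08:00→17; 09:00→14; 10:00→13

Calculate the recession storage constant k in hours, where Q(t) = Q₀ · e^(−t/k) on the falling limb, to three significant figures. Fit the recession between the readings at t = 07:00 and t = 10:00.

On the falling limb, Q drops from 20 to 13 m³/s between t = 07:00 and t = 10:00 (Δt = 3 h).
k = −Δt / ln(Q₂/Q₁) = −3 / ln(13/20) = 6.96 h.

k ≈ 6.96 h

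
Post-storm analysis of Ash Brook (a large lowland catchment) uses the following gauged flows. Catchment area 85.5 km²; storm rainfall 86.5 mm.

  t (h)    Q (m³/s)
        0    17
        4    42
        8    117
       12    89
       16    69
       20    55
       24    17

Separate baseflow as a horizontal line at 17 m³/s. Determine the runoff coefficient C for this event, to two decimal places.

ΣQ_DR = 287.0 m³/s; V = ΣQ_DR·Δt = 4.133 × 10^6 m³.
Runoff depth d = V / A = 48.34 mm.
C = d / P = 48.34 / 86.5 = 0.56.

C ≈ 0.56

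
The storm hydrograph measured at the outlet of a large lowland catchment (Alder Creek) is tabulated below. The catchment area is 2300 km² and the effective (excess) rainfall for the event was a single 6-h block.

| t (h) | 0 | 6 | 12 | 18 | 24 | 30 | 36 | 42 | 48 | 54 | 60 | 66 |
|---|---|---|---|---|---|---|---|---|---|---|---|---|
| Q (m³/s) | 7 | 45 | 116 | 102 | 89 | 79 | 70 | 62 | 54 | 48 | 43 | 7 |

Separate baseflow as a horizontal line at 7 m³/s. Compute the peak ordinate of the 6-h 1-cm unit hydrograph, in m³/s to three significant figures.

U_p ≈ 182 m³/s

Direct runoff: 0.0, 38.0, 109.0, 95.0, 82.0, 72.0, 63.0, 55.0, 47.0, 41.0, 36.0, 0.0 m³/s; ΣQ_DR = 638.0 m³/s, peak = 109.0 m³/s.
Runoff depth d = ΣQ_DR·Δt / A = 638.0 × 21600 / (2300 km²) = 5.992 mm.
The 1-cm UH is the DRH scaled by (10 mm)/d, so U_p = 109.0 × 10/5.992 = 182 m³/s.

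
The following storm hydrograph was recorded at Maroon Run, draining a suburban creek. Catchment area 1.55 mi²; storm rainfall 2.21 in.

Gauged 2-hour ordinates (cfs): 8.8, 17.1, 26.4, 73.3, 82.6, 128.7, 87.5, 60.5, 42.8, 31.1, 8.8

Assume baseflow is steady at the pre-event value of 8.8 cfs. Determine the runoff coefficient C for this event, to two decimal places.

C ≈ 0.43

ΣQ_DR = 470.8 cfs; V = ΣQ_DR·Δt = 3.390 × 10^6 ft³.
Runoff depth d = V / A = 0.9413 in.
C = d / P = 0.9413 / 2.21 = 0.43.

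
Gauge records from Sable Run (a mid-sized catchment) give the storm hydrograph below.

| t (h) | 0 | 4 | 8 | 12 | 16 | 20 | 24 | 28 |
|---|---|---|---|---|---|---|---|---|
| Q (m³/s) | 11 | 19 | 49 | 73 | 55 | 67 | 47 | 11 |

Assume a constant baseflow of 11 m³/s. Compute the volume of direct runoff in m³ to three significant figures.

Direct-runoff ordinates (Q − Q_b): 0.0, 8.0, 38.0, 62.0, 44.0, 56.0, 36.0, 0.0 m³/s.
ΣQ_DR = 244.0 m³/s.
With Δt = 4 h = 14400 s, V = ΣQ_DR · Δt = 244.0 × 14400 = 3.51 × 10^6 m³.

V ≈ 3.51 × 10^6 m³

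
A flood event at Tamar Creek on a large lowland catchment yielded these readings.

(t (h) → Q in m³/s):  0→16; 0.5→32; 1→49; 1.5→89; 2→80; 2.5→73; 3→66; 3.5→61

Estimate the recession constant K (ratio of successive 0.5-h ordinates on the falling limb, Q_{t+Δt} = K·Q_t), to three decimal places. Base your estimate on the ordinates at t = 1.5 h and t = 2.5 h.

K ≈ 0.906

Using the recession-limb readings at t = 1.5 h and t = 2.5 h: Q falls from 89 to 73 m³/s over 2 intervals.
K = (Q₂/Q₁)^(1/2) = (73/89)^(1/2) = 0.906.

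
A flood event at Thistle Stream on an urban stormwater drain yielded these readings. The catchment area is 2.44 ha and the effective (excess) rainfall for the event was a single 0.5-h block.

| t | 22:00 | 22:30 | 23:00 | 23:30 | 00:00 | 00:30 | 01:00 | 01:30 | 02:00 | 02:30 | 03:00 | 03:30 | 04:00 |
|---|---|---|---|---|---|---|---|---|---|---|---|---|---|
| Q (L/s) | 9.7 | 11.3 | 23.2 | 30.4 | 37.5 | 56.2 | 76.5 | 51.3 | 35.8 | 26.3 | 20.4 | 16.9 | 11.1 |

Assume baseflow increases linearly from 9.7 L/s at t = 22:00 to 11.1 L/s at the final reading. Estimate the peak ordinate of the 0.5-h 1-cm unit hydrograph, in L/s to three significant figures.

U_p ≈ 33.0 L/s

Direct runoff: 0.00, 1.48, 13.27, 20.35, 27.33, 45.92, 66.10, 40.78, 25.17, 15.55, 9.53, 5.92, 0.00 L/s; ΣQ_DR = 271.4 L/s, peak = 66.10 L/s.
Runoff depth d = ΣQ_DR·Δt / A = 271.4 × 1800 / (2.44 ha) = 20.02 mm.
The 1-cm UH is the DRH scaled by (10 mm)/d, so U_p = 66.10 × 10/20.02 = 33.0 L/s.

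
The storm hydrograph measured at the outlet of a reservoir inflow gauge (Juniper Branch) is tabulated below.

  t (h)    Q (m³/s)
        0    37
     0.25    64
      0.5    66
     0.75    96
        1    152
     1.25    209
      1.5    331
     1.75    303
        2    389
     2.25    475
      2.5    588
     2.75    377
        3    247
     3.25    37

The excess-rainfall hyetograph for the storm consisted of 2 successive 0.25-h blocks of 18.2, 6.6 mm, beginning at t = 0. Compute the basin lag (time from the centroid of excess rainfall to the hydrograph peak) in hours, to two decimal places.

Centroid of excess rainfall: t_c = Σ P_i·t̄_i / ΣP_i = 0.1915 h (block centres at 0.125, 0.375 h).
Hydrograph peak occurs at t = 2.5 h, so basin lag t_L = 2.5 − 0.1915 = 2.31 h.

t_L ≈ 2.31 h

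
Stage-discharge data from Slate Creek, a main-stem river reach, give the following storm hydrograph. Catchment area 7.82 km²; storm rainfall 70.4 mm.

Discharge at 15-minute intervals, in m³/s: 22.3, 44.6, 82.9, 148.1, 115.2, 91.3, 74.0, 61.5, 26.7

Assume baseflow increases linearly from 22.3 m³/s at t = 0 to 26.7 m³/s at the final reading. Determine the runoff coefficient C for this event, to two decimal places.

C ≈ 0.73

ΣQ_DR = 446.1 m³/s; V = ΣQ_DR·Δt = 4.015 × 10^5 m³.
Runoff depth d = V / A = 51.34 mm.
C = d / P = 51.34 / 70.4 = 0.73.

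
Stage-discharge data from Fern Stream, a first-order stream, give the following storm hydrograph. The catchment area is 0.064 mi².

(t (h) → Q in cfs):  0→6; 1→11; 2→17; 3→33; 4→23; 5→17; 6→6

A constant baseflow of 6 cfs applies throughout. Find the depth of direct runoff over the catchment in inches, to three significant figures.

d ≈ 1.72 in

Direct runoff: 0.0, 5.0, 11.0, 27.0, 17.0, 11.0, 0.0 cfs; ΣQ_DR = 71.00 cfs.
V = ΣQ_DR · Δt = 71.00 × 3600 s = 2.556 × 10^5 ft³.
Over A = 0.064 mi², depth = V / A = 1.72 in.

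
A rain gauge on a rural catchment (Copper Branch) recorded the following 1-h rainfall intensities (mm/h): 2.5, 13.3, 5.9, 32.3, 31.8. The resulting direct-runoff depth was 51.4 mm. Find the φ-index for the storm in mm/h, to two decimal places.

φ ≈ 8.67 mm/h

Only the 3 blocks with intensity above φ contribute runoff: 13.3, 32.3, 31.8 mm/h.
Σ(I−φ)·Δt = d  ⇒  (13.3+32.3+31.8 − 3φ)·1 = 51.4
φ = (77.40 − 51.4/1) / 3 = 8.67 mm/h.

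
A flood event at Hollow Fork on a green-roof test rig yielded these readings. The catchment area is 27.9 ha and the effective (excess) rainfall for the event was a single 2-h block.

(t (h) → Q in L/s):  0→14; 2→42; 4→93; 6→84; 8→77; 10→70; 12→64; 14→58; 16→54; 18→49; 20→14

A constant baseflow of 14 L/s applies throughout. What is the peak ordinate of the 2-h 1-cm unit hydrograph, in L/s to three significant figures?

U_p ≈ 65.8 L/s

Direct runoff: 0.0, 28.0, 79.0, 70.0, 63.0, 56.0, 50.0, 44.0, 40.0, 35.0, 0.0 L/s; ΣQ_DR = 465.0 L/s, peak = 79.0 L/s.
Runoff depth d = ΣQ_DR·Δt / A = 465.0 × 7200 / (27.9 ha) = 12.00 mm.
The 1-cm UH is the DRH scaled by (10 mm)/d, so U_p = 79.0 × 10/12.00 = 65.8 L/s.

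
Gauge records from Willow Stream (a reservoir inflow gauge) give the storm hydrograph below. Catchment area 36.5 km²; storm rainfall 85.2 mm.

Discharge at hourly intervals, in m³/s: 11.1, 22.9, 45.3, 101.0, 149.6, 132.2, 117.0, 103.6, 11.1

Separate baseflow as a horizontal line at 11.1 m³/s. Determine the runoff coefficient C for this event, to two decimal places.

C ≈ 0.69

ΣQ_DR = 593.9 m³/s; V = ΣQ_DR·Δt = 2.138 × 10^6 m³.
Runoff depth d = V / A = 58.58 mm.
C = d / P = 58.58 / 85.2 = 0.69.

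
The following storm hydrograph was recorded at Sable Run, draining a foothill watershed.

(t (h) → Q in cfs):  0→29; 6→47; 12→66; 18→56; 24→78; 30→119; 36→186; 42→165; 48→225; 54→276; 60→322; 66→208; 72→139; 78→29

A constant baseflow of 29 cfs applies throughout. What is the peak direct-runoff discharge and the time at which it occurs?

Q_p = 293.0 cfs at t = 60 h

Subtracting baseflow gives direct-runoff ordinates: 0.0, 18.0, 37.0, 27.0, 49.0, 90.0, 157.0, 136.0, 196.0, 247.0, 293.0, 179.0, 110.0, 0.0 cfs.
The maximum is 293.0 cfs, occurring at the reading for t = 60 h.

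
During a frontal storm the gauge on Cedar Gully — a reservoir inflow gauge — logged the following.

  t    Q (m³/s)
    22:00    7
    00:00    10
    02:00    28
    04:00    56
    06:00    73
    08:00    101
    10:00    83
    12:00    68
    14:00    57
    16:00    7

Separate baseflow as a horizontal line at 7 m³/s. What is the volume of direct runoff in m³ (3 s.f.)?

Direct-runoff ordinates (Q − Q_b): 0.0, 3.0, 21.0, 49.0, 66.0, 94.0, 76.0, 61.0, 50.0, 0.0 m³/s.
ΣQ_DR = 420.0 m³/s.
With Δt = 2 h = 7200 s, V = ΣQ_DR · Δt = 420.0 × 7200 = 3.02 × 10^6 m³.

V ≈ 3.02 × 10^6 m³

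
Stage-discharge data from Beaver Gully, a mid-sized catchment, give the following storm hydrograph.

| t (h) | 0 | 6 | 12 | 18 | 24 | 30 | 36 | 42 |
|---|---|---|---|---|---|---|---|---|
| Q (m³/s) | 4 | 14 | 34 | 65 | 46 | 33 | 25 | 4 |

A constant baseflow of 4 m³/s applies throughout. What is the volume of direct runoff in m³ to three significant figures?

Direct-runoff ordinates (Q − Q_b): 0.0, 10.0, 30.0, 61.0, 42.0, 29.0, 21.0, 0.0 m³/s.
ΣQ_DR = 193.0 m³/s.
With Δt = 6 h = 21600 s, V = ΣQ_DR · Δt = 193.0 × 21600 = 4.17 × 10^6 m³.

V ≈ 4.17 × 10^6 m³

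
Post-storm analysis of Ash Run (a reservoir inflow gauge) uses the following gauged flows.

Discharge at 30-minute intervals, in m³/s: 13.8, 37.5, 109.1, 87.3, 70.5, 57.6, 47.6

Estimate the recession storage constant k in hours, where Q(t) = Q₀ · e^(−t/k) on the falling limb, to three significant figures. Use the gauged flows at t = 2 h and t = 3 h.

On the falling limb, Q drops from 70.5 to 47.6 m³/s between t = 2 h and t = 3 h (Δt = 1 h).
k = −Δt / ln(Q₂/Q₁) = −1 / ln(47.6/70.5) = 2.55 h.

k ≈ 2.55 h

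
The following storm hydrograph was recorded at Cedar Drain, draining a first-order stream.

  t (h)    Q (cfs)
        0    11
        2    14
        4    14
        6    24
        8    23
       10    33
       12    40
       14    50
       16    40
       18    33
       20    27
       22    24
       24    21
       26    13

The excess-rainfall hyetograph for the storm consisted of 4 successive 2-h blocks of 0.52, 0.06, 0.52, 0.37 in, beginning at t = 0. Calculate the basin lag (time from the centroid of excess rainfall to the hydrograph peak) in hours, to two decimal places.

Centroid of excess rainfall: t_c = Σ P_i·t̄_i / ΣP_i = 4.0068 h (block centres at 1, 3, 5, 7 h).
Hydrograph peak occurs at t = 14 h, so basin lag t_L = 14 − 4.0068 = 9.99 h.

t_L ≈ 9.99 h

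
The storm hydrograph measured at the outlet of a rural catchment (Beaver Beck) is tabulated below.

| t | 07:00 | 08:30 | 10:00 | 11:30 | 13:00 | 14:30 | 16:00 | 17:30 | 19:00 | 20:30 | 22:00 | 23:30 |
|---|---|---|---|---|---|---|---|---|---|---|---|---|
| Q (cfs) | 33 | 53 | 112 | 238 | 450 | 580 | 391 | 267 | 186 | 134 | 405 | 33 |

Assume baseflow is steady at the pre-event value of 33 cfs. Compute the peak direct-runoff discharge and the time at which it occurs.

Subtracting baseflow gives direct-runoff ordinates: 0.0, 20.0, 79.0, 205.0, 417.0, 547.0, 358.0, 234.0, 153.0, 101.0, 372.0, 0.0 cfs.
The maximum is 547.0 cfs, occurring at the reading for t = 14:30.

Q_p = 547.0 cfs at t = 14:30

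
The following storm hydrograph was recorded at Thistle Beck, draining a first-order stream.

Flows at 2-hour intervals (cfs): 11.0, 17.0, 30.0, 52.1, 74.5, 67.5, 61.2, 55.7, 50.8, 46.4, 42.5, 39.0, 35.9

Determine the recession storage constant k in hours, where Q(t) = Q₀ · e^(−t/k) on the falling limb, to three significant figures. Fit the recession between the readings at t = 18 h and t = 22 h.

On the falling limb, Q drops from 46.4 to 39.0 cfs between t = 18 h and t = 22 h (Δt = 4 h).
k = −Δt / ln(Q₂/Q₁) = −4 / ln(39.0/46.4) = 23.0 h.

k ≈ 23.0 h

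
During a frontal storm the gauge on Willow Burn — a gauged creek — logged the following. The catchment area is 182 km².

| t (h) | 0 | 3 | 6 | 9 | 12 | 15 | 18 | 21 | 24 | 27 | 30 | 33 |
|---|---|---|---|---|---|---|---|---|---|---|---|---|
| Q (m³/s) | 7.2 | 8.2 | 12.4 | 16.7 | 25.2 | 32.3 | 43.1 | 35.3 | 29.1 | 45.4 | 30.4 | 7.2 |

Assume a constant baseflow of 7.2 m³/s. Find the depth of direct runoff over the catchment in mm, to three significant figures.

Direct runoff: 0.0, 1.0, 5.2, 9.5, 18.0, 25.1, 35.9, 28.1, 21.9, 38.2, 23.2, 0.0 m³/s; ΣQ_DR = 206.1 m³/s.
V = ΣQ_DR · Δt = 206.1 × 10800 s = 2.226 × 10^6 m³.
Over A = 182 km², depth = V / A = 12.2 mm.

d ≈ 12.2 mm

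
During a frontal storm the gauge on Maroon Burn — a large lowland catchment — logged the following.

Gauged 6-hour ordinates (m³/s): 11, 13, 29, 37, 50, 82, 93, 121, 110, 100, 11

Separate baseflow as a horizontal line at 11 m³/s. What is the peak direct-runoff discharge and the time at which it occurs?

Q_p = 110.0 m³/s at t = 42 h

Subtracting baseflow gives direct-runoff ordinates: 0.0, 2.0, 18.0, 26.0, 39.0, 71.0, 82.0, 110.0, 99.0, 89.0, 0.0 m³/s.
The maximum is 110.0 m³/s, occurring at the reading for t = 42 h.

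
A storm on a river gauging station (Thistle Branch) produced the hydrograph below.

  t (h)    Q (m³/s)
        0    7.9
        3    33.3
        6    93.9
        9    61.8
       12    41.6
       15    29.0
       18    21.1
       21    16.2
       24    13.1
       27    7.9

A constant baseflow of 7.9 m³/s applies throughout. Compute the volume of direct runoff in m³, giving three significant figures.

V ≈ 2.67 × 10^6 m³

Direct-runoff ordinates (Q − Q_b): 0.0, 25.4, 86.0, 53.9, 33.7, 21.1, 13.2, 8.3, 5.2, 0.0 m³/s.
ΣQ_DR = 246.8 m³/s.
With Δt = 3 h = 10800 s, V = ΣQ_DR · Δt = 246.8 × 10800 = 2.67 × 10^6 m³.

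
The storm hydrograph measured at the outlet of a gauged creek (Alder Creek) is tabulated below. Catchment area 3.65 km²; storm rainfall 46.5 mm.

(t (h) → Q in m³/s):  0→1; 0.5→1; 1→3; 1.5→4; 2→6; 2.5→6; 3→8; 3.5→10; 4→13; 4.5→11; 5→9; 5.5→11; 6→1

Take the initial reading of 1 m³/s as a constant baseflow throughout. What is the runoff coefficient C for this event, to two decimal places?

C ≈ 0.75

ΣQ_DR = 71.00 m³/s; V = ΣQ_DR·Δt = 1.278 × 10^5 m³.
Runoff depth d = V / A = 35.01 mm.
C = d / P = 35.01 / 46.5 = 0.75.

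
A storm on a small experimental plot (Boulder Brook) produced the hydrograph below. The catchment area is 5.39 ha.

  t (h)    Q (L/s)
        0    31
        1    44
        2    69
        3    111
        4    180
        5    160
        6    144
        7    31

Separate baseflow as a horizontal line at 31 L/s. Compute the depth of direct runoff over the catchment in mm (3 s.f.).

Direct runoff: 0.0, 13.0, 38.0, 80.0, 149.0, 129.0, 113.0, 0.0 L/s; ΣQ_DR = 522.0 L/s.
V = ΣQ_DR · Δt = 522.0 × 3600 s = 1.879 × 10^6 L.
Over A = 5.39 ha, depth = V / A = 34.9 mm.

d ≈ 34.9 mm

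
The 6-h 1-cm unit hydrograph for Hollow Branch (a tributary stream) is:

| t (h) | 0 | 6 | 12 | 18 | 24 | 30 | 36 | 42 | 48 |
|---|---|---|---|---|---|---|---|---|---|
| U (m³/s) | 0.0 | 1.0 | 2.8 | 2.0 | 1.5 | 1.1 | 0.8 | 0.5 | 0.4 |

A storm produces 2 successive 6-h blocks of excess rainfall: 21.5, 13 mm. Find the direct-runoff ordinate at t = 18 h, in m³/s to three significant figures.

Q ≈ 7.94 m³/s

By discrete convolution, Q_j = Σ (P_i / 10 mm) · U_{j−i}.
At t = 18 h (j=3): Q = (21.5/10)·2.0 + (13/10)·2.8 = 7.94 m³/s.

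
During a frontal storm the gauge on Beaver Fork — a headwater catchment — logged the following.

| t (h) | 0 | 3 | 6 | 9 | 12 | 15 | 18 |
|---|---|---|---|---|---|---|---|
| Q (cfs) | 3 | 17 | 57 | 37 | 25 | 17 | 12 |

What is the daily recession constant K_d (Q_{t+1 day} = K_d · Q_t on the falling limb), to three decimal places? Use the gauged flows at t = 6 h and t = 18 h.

Between t = 6 h and t = 18 h the flow falls from 57 to 12 cfs over 4×3 h = 12 h.
Per-interval ratio K = (12/57)^(1/4) = 0.6774; K_d = K^(24/3) = 0.044.

K_d ≈ 0.044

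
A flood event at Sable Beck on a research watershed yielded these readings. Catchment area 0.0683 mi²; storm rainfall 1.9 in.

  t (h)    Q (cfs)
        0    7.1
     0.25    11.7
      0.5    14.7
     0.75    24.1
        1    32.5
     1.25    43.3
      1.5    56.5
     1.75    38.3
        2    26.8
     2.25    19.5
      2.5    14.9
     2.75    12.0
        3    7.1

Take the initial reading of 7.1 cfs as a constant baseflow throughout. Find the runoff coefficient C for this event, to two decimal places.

C ≈ 0.65

ΣQ_DR = 216.2 cfs; V = ΣQ_DR·Δt = 1.946 × 10^5 ft³.
Runoff depth d = V / A = 1.226 in.
C = d / P = 1.226 / 1.9 = 0.65.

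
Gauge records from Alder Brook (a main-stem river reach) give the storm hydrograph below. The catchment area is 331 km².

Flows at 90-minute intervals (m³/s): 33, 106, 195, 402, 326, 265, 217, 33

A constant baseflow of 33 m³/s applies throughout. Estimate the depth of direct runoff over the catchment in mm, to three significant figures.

d ≈ 21.4 mm

Direct runoff: 0.0, 73.0, 162.0, 369.0, 293.0, 232.0, 184.0, 0.0 m³/s; ΣQ_DR = 1313 m³/s.
V = ΣQ_DR · Δt = 1313 × 5400 s = 7.090 × 10^6 m³.
Over A = 331 km², depth = V / A = 21.4 mm.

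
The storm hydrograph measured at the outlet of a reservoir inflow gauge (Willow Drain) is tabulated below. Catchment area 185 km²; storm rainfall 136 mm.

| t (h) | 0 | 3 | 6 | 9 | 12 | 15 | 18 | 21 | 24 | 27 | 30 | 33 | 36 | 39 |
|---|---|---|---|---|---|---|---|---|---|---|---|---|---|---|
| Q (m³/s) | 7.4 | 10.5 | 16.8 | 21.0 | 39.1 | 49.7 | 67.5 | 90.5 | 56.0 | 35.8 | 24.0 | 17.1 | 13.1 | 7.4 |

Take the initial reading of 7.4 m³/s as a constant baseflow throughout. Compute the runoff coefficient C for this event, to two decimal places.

C ≈ 0.15

ΣQ_DR = 352.3 m³/s; V = ΣQ_DR·Δt = 3.805 × 10^6 m³.
Runoff depth d = V / A = 20.57 mm.
C = d / P = 20.57 / 136 = 0.15.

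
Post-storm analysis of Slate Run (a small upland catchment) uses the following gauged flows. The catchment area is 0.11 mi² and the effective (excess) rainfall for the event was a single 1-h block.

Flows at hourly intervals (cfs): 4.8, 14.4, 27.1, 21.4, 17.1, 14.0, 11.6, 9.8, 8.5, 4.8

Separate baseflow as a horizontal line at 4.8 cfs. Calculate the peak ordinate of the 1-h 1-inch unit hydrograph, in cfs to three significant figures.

Direct runoff: 0.0, 9.6, 22.3, 16.6, 12.3, 9.2, 6.8, 5.0, 3.7, 0.0 cfs; ΣQ_DR = 85.50 cfs, peak = 22.3 cfs.
Runoff depth d = ΣQ_DR·Δt / A = 85.50 × 3600 / (0.11 mi²) = 1.204 in.
The 1-inch UH is the DRH scaled by (1 in)/d, so U_p = 22.3 × 1/1.204 = 18.5 cfs.

U_p ≈ 18.5 cfs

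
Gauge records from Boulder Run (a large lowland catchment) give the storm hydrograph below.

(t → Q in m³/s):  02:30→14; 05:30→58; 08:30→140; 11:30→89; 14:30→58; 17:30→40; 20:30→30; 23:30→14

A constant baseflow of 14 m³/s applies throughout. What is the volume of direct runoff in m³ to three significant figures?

Direct-runoff ordinates (Q − Q_b): 0.0, 44.0, 126.0, 75.0, 44.0, 26.0, 16.0, 0.0 m³/s.
ΣQ_DR = 331.0 m³/s.
With Δt = 3 h = 10800 s, V = ΣQ_DR · Δt = 331.0 × 10800 = 3.57 × 10^6 m³.

V ≈ 3.57 × 10^6 m³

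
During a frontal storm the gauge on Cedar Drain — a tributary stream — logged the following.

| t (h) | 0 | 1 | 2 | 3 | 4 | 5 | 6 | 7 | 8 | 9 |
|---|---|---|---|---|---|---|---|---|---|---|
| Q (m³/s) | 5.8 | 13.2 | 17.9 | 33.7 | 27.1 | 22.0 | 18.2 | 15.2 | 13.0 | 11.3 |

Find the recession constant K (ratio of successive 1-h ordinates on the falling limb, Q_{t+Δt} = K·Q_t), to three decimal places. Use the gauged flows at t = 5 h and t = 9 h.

K ≈ 0.847

Using the recession-limb readings at t = 5 h and t = 9 h: Q falls from 22.0 to 11.3 m³/s over 4 intervals.
K = (Q₂/Q₁)^(1/4) = (11.3/22.0)^(1/4) = 0.847.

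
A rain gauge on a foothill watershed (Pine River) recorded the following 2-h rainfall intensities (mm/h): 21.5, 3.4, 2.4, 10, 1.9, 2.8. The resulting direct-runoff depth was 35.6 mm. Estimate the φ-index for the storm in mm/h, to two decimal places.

Only the 2 blocks with intensity above φ contribute runoff: 21.5, 10 mm/h.
Σ(I−φ)·Δt = d  ⇒  (21.5+10 − 2φ)·2 = 35.6
φ = (31.50 − 35.6/2) / 2 = 6.85 mm/h.

φ ≈ 6.85 mm/h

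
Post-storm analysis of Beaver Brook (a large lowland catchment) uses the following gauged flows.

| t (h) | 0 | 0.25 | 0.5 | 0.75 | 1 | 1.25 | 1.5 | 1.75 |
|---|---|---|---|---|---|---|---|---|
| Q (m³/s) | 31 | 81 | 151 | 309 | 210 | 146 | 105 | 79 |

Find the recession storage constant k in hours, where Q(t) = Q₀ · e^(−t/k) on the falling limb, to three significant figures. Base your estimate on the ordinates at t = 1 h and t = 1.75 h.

k ≈ 0.767 h

On the falling limb, Q drops from 210 to 79 m³/s between t = 1 h and t = 1.75 h (Δt = 0.75 h).
k = −Δt / ln(Q₂/Q₁) = −0.75 / ln(79/210) = 0.767 h.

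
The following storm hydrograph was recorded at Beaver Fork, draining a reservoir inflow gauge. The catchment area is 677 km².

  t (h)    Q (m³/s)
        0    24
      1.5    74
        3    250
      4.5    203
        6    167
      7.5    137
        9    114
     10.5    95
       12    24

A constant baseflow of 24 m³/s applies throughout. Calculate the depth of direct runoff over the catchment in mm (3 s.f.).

Direct runoff: 0.0, 50.0, 226.0, 179.0, 143.0, 113.0, 90.0, 71.0, 0.0 m³/s; ΣQ_DR = 872.0 m³/s.
V = ΣQ_DR · Δt = 872.0 × 5400 s = 4.709 × 10^6 m³.
Over A = 677 km², depth = V / A = 6.96 mm.

d ≈ 6.96 mm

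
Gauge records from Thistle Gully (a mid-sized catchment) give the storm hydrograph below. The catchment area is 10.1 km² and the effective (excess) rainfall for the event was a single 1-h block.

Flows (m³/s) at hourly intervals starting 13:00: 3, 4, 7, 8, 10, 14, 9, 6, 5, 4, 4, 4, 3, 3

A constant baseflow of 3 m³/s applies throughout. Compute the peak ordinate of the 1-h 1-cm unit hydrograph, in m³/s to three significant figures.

U_p ≈ 7.35 m³/s

Direct runoff: 0.0, 1.0, 4.0, 5.0, 7.0, 11.0, 6.0, 3.0, 2.0, 1.0, 1.0, 1.0, 0.0, 0.0 m³/s; ΣQ_DR = 42.00 m³/s, peak = 11.0 m³/s.
Runoff depth d = ΣQ_DR·Δt / A = 42.00 × 3600 / (10.1 km²) = 14.97 mm.
The 1-cm UH is the DRH scaled by (10 mm)/d, so U_p = 11.0 × 10/14.97 = 7.35 m³/s.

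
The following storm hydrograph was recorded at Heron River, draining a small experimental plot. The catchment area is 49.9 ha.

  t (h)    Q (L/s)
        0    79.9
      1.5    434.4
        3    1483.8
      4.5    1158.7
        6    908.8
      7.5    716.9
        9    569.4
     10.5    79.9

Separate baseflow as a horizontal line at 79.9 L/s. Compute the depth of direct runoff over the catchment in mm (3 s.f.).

d ≈ 51.9 mm

Direct runoff: 0.0, 354.5, 1403.9, 1078.8, 828.9, 637.0, 489.5, 0.0 L/s; ΣQ_DR = 4793 L/s.
V = ΣQ_DR · Δt = 4793 × 5400 s = 2.588 × 10^7 L.
Over A = 49.9 ha, depth = V / A = 51.9 mm.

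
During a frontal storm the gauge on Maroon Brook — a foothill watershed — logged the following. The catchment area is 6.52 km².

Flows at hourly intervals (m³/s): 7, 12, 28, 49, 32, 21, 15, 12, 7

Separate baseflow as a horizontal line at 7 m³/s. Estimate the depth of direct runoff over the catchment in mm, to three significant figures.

d ≈ 66.3 mm

Direct runoff: 0.0, 5.0, 21.0, 42.0, 25.0, 14.0, 8.0, 5.0, 0.0 m³/s; ΣQ_DR = 120.0 m³/s.
V = ΣQ_DR · Δt = 120.0 × 3600 s = 4.320 × 10^5 m³.
Over A = 6.52 km², depth = V / A = 66.3 mm.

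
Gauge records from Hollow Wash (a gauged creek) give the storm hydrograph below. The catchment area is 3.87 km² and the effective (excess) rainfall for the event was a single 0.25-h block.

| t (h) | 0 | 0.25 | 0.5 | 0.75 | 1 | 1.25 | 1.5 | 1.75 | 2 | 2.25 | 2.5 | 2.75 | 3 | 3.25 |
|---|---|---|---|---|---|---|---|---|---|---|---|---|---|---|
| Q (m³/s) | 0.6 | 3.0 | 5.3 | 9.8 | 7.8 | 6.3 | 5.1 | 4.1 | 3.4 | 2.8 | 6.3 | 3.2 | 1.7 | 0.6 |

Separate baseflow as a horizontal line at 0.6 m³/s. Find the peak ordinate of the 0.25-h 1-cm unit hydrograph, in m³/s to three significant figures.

U_p ≈ 7.67 m³/s

Direct runoff: 0.0, 2.4, 4.7, 9.2, 7.2, 5.7, 4.5, 3.5, 2.8, 2.2, 5.7, 2.6, 1.1, 0.0 m³/s; ΣQ_DR = 51.60 m³/s, peak = 9.2 m³/s.
Runoff depth d = ΣQ_DR·Δt / A = 51.60 × 900 / (3.87 km²) = 12.00 mm.
The 1-cm UH is the DRH scaled by (10 mm)/d, so U_p = 9.2 × 10/12.00 = 7.67 m³/s.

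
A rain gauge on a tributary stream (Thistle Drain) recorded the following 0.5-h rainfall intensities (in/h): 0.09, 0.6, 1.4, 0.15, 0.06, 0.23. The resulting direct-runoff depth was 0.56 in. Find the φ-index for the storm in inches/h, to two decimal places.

Only the 2 blocks with intensity above φ contribute runoff: 0.6, 1.4 in/h.
Σ(I−φ)·Δt = d  ⇒  (0.6+1.4 − 2φ)·0.5 = 0.56
φ = (2.000 − 0.56/0.5) / 2 = 0.44 in/h.

φ ≈ 0.44 in/h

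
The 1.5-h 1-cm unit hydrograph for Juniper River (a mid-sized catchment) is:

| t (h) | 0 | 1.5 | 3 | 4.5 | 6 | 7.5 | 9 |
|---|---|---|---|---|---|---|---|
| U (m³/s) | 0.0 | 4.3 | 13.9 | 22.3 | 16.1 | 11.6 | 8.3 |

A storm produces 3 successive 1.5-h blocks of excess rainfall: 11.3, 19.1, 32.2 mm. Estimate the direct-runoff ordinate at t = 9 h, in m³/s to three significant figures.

By discrete convolution, Q_j = Σ (P_i / 10 mm) · U_{j−i}.
At t = 9 h (j=6): Q = (11.3/10)·8.3 + (19.1/10)·11.6 + (32.2/10)·16.1 = 83.4 m³/s.

Q ≈ 83.4 m³/s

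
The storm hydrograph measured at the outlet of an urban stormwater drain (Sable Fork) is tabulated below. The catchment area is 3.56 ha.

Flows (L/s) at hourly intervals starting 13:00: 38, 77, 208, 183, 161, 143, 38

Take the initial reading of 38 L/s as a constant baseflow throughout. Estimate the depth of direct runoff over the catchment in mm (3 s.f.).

d ≈ 58.9 mm

Direct runoff: 0.0, 39.0, 170.0, 145.0, 123.0, 105.0, 0.0 L/s; ΣQ_DR = 582.0 L/s.
V = ΣQ_DR · Δt = 582.0 × 3600 s = 2.095 × 10^6 L.
Over A = 3.56 ha, depth = V / A = 58.9 mm.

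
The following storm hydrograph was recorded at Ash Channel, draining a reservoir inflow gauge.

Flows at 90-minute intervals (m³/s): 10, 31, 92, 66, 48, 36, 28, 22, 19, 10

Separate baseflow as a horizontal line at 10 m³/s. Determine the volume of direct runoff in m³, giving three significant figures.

Direct-runoff ordinates (Q − Q_b): 0.0, 21.0, 82.0, 56.0, 38.0, 26.0, 18.0, 12.0, 9.0, 0.0 m³/s.
ΣQ_DR = 262.0 m³/s.
With Δt = 1.5 h = 5400 s, V = ΣQ_DR · Δt = 262.0 × 5400 = 1.41 × 10^6 m³.

V ≈ 1.41 × 10^6 m³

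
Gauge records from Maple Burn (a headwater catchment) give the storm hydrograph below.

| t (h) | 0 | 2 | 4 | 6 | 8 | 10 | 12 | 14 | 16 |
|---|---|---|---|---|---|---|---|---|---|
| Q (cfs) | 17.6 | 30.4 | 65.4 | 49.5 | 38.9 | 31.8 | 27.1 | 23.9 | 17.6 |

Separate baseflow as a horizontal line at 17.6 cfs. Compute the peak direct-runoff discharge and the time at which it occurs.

Q_p = 47.8 cfs at t = 4 h

Subtracting baseflow gives direct-runoff ordinates: 0.0, 12.8, 47.8, 31.9, 21.3, 14.2, 9.5, 6.3, 0.0 cfs.
The maximum is 47.8 cfs, occurring at the reading for t = 4 h.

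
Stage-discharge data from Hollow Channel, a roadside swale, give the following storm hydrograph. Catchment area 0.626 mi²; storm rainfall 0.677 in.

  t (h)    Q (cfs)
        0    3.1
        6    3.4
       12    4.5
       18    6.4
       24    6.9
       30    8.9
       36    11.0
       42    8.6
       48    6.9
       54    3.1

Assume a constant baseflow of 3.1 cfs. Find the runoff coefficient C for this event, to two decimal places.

ΣQ_DR = 31.80 cfs; V = ΣQ_DR·Δt = 6.869 × 10^5 ft³.
Runoff depth d = V / A = 0.4723 in.
C = d / P = 0.4723 / 0.677 = 0.70.

C ≈ 0.70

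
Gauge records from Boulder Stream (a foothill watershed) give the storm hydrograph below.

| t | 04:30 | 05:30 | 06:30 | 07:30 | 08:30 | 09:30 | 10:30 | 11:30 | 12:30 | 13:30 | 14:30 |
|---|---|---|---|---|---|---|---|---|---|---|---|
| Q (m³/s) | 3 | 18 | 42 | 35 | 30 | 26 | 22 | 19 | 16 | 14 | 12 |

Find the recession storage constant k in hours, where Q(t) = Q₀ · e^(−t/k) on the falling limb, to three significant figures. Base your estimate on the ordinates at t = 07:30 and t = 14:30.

k ≈ 6.54 h

On the falling limb, Q drops from 35 to 12 m³/s between t = 07:30 and t = 14:30 (Δt = 7 h).
k = −Δt / ln(Q₂/Q₁) = −7 / ln(12/35) = 6.54 h.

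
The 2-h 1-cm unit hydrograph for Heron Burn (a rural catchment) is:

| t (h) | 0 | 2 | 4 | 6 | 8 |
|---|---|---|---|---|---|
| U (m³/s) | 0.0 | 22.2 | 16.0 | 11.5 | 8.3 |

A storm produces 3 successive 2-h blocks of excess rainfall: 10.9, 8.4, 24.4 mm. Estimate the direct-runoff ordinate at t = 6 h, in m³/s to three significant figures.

By discrete convolution, Q_j = Σ (P_i / 10 mm) · U_{j−i}.
At t = 6 h (j=3): Q = (10.9/10)·11.5 + (8.4/10)·16.0 + (24.4/10)·22.2 = 80.1 m³/s.

Q ≈ 80.1 m³/s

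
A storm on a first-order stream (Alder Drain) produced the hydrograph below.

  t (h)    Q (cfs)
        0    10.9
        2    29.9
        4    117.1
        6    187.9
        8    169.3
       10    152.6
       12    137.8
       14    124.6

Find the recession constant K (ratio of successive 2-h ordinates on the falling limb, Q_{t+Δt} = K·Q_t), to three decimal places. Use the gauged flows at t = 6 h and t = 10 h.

Using the recession-limb readings at t = 6 h and t = 10 h: Q falls from 187.9 to 152.6 cfs over 2 intervals.
K = (Q₂/Q₁)^(1/2) = (152.6/187.9)^(1/2) = 0.901.

K ≈ 0.901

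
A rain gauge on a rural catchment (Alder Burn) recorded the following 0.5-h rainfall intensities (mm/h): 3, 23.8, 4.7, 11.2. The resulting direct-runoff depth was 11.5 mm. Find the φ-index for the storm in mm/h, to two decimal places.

φ ≈ 6.00 mm/h

Only the 2 blocks with intensity above φ contribute runoff: 23.8, 11.2 mm/h.
Σ(I−φ)·Δt = d  ⇒  (23.8+11.2 − 2φ)·0.5 = 11.5
φ = (35.00 − 11.5/0.5) / 2 = 6.00 mm/h.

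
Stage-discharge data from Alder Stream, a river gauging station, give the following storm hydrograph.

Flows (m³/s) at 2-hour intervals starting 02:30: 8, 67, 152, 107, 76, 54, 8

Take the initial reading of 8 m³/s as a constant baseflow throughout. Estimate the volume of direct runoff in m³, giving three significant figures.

V ≈ 3.00 × 10^6 m³

Direct-runoff ordinates (Q − Q_b): 0.0, 59.0, 144.0, 99.0, 68.0, 46.0, 0.0 m³/s.
ΣQ_DR = 416.0 m³/s.
With Δt = 2 h = 7200 s, V = ΣQ_DR · Δt = 416.0 × 7200 = 3.00 × 10^6 m³.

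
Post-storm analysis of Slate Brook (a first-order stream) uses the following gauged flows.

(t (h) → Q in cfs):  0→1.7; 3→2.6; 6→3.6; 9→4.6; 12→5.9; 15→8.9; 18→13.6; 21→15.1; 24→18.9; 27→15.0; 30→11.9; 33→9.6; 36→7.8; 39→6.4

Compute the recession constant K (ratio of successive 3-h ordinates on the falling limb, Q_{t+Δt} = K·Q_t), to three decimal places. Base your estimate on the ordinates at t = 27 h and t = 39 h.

Using the recession-limb readings at t = 27 h and t = 39 h: Q falls from 15.0 to 6.4 cfs over 4 intervals.
K = (Q₂/Q₁)^(1/4) = (6.4/15.0)^(1/4) = 0.808.

K ≈ 0.808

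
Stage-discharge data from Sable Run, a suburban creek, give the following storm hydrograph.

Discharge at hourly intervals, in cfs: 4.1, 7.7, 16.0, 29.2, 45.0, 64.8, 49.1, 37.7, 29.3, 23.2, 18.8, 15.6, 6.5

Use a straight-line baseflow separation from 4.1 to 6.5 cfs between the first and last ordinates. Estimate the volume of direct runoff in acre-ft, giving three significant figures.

Direct-runoff ordinates (Q − Q_b): 0.00, 3.40, 11.50, 24.50, 40.10, 59.70, 43.80, 32.20, 23.60, 17.30, 12.70, 9.30, 0.00 cfs.
ΣQ_DR = 278.1 cfs.
With Δt = 1 h = 3600 s, V = ΣQ_DR · Δt = 278.1 × 3600 = 1.00 × 10^6 ft³ = 23.0 acre-ft.

V ≈ 23.0 acre-ft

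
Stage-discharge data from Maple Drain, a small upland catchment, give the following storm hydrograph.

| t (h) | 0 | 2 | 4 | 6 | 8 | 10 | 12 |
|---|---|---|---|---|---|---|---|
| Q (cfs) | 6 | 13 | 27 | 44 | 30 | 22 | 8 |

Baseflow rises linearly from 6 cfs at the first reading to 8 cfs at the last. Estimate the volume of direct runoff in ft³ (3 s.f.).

Direct-runoff ordinates (Q − Q_b): 0.00, 6.67, 20.33, 37.00, 22.67, 14.33, 0.00 cfs.
ΣQ_DR = 101.0 cfs.
With Δt = 2 h = 7200 s, V = ΣQ_DR · Δt = 101.0 × 7200 = 7.27 × 10^5 ft³.

V ≈ 7.27 × 10^5 ft³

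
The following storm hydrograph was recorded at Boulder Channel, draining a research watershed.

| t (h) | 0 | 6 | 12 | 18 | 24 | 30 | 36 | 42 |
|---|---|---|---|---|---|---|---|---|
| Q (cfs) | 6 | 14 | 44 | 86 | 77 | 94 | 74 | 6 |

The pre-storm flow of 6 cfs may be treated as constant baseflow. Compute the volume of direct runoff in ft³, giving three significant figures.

V ≈ 7.62 × 10^6 ft³

Direct-runoff ordinates (Q − Q_b): 0.0, 8.0, 38.0, 80.0, 71.0, 88.0, 68.0, 0.0 cfs.
ΣQ_DR = 353.0 cfs.
With Δt = 6 h = 21600 s, V = ΣQ_DR · Δt = 353.0 × 21600 = 7.62 × 10^6 ft³.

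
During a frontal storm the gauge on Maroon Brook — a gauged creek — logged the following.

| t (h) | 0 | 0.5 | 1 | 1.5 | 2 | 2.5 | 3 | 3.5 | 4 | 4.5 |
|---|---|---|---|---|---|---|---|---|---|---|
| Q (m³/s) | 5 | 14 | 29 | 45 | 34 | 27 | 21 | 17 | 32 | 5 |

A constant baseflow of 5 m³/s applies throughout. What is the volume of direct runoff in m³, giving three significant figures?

Direct-runoff ordinates (Q − Q_b): 0.0, 9.0, 24.0, 40.0, 29.0, 22.0, 16.0, 12.0, 27.0, 0.0 m³/s.
ΣQ_DR = 179.0 m³/s.
With Δt = 0.5 h = 1800 s, V = ΣQ_DR · Δt = 179.0 × 1800 = 3.22 × 10^5 m³.

V ≈ 3.22 × 10^5 m³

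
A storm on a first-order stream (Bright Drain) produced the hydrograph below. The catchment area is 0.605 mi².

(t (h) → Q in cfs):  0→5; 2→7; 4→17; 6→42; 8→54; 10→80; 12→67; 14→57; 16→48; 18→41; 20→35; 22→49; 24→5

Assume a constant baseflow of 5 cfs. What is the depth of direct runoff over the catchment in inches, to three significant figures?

d ≈ 2.26 in

Direct runoff: 0.0, 2.0, 12.0, 37.0, 49.0, 75.0, 62.0, 52.0, 43.0, 36.0, 30.0, 44.0, 0.0 cfs; ΣQ_DR = 442.0 cfs.
V = ΣQ_DR · Δt = 442.0 × 7200 s = 3.182 × 10^6 ft³.
Over A = 0.605 mi², depth = V / A = 2.26 in.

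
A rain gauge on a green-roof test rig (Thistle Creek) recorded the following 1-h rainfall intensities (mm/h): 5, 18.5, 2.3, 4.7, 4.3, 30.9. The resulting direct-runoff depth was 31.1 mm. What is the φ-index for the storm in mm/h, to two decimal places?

φ ≈ 9.15 mm/h

Only the 2 blocks with intensity above φ contribute runoff: 18.5, 30.9 mm/h.
Σ(I−φ)·Δt = d  ⇒  (18.5+30.9 − 2φ)·1 = 31.1
φ = (49.40 − 31.1/1) / 2 = 9.15 mm/h.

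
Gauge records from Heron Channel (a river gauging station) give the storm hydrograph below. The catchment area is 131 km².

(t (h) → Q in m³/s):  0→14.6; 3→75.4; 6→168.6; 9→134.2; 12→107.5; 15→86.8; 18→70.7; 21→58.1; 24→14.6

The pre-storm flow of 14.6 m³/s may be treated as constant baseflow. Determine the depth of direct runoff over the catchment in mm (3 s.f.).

d ≈ 49.4 mm

Direct runoff: 0.0, 60.8, 154.0, 119.6, 92.9, 72.2, 56.1, 43.5, 0.0 m³/s; ΣQ_DR = 599.1 m³/s.
V = ΣQ_DR · Δt = 599.1 × 10800 s = 6.470 × 10^6 m³.
Over A = 131 km², depth = V / A = 49.4 mm.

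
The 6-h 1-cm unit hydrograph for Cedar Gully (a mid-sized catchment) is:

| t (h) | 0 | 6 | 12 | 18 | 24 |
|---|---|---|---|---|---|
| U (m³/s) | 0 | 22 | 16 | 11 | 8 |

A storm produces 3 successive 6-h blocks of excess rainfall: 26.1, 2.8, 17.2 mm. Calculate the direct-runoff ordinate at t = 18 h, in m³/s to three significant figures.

Q ≈ 71.0 m³/s

By discrete convolution, Q_j = Σ (P_i / 10 mm) · U_{j−i}.
At t = 18 h (j=3): Q = (26.1/10)·11 + (2.8/10)·16 + (17.2/10)·22 = 71.0 m³/s.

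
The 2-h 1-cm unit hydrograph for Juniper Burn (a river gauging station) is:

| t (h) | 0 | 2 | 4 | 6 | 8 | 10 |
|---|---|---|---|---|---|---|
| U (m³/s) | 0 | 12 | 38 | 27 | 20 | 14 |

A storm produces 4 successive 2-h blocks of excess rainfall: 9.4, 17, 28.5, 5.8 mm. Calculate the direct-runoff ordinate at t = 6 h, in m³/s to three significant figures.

Q ≈ 124 m³/s

By discrete convolution, Q_j = Σ (P_i / 10 mm) · U_{j−i}.
At t = 6 h (j=3): Q = (9.4/10)·27 + (17/10)·38 + (28.5/10)·12 + (5.8/10)·0 = 124 m³/s.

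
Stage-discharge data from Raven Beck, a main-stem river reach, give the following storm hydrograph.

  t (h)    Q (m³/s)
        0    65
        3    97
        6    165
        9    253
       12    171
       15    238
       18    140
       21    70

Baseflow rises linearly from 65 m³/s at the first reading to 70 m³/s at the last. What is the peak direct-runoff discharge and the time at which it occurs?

Subtracting baseflow gives direct-runoff ordinates: 0.00, 31.29, 98.57, 185.86, 103.14, 169.43, 70.71, 0.00 m³/s.
The maximum is 185.86 m³/s, occurring at the reading for t = 9 h.

Q_p = 185.86 m³/s at t = 9 h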